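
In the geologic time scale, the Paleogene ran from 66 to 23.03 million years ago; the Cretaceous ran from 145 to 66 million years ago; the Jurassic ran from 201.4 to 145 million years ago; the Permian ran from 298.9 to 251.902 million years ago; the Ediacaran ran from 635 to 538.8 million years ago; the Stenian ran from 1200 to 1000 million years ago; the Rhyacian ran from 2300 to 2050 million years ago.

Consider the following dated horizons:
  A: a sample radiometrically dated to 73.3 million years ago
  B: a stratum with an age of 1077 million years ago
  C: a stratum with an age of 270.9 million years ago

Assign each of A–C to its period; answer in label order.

A — Cretaceous; B — Stenian; C — Permian

Match each age against the start–end ranges in the excerpt: A = 73.3 Ma → Cretaceous (145–66); B = 1077 Ma → Stenian (1200–1000); C = 270.9 Ma → Permian (298.9–251.902).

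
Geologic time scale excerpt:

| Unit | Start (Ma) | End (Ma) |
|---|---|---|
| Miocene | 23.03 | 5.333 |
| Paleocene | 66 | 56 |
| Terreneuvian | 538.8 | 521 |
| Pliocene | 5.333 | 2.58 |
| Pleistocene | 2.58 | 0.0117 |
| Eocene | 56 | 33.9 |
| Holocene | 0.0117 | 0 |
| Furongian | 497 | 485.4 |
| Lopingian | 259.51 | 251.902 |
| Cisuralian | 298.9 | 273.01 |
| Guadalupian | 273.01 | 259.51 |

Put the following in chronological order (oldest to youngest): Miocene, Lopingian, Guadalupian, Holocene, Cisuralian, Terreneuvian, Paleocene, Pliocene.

Read off each span (Ma): Miocene 23.03–5.333; Lopingian 259.51–251.902; Guadalupian 273.01–259.51; Holocene 0.0117–0; Cisuralian 298.9–273.01; Terreneuvian 538.8–521; Paleocene 66–56; Pliocene 5.333–2.58.
Larger Ma is older, so oldest→youngest is Terreneuvian, Cisuralian, Guadalupian, Lopingian, Paleocene, Miocene, Pliocene, Holocene.

Terreneuvian, Cisuralian, Guadalupian, Lopingian, Paleocene, Miocene, Pliocene, Holocene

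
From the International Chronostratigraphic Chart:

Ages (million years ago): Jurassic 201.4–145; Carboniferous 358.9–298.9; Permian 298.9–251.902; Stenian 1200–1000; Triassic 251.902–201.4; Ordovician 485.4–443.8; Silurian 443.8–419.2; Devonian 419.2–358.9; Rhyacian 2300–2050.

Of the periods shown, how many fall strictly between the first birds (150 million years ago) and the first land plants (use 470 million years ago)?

470 Ma sits inside the Ordovician (485.4–443.8) and 150 Ma inside the Jurassic (201.4–145); neither of those is wholly between the two dates.
The listed periods lying completely between them are Silurian, Devonian, Carboniferous, Permian, Triassic — 5 in all.

5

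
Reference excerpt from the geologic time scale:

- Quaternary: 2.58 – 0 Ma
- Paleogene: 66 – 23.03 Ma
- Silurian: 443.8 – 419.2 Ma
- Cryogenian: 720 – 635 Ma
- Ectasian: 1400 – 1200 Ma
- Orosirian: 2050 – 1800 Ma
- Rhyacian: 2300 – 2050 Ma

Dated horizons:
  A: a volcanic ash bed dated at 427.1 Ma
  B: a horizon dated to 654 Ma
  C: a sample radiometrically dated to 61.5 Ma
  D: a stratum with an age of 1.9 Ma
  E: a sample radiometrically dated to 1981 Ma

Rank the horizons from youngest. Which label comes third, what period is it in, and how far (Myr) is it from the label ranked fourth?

A, in the Silurian; 226.9 million years to B

Smaller Ma means younger, so youngest first: D 1.9 < C 61.5 < A 427.1 < B 654 < E 1981.
Counting 3 along gives A (427.1 Ma); the excerpt puts that inside the Silurian, 443.8–419.2 Ma.
Next in line is B (654 Ma), and 654 − 427.1 = 226.9 Myr.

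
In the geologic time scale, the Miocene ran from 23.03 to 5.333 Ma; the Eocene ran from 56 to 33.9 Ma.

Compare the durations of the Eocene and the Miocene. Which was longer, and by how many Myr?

Eocene, by 4.403 million years

Eocene: 56 − 33.9 = 22.1 Myr.
Miocene: 23.03 − 5.333 = 17.697 Myr.
Difference: 22.1 − 17.697 = 4.403 Myr, so the Eocene was longer.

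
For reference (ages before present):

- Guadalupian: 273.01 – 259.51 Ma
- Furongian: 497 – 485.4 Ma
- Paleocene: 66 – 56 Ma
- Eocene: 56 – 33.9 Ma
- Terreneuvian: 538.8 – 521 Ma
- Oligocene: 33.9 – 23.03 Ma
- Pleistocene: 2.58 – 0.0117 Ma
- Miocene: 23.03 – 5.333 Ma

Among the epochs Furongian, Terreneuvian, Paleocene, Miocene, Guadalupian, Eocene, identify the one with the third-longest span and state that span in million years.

Miocene, 17.697 million years

Durations: Furongian 11.6; Terreneuvian 17.8; Paleocene 10; Miocene 17.697; Guadalupian 13.5; Eocene 22.1 Myr.
Sorted longest-first: Eocene (22.1), Terreneuvian (17.8), Miocene (17.697), Guadalupian (13.5), Furongian (11.6), Paleocene (10).
The third longest is Miocene at 17.697 Myr.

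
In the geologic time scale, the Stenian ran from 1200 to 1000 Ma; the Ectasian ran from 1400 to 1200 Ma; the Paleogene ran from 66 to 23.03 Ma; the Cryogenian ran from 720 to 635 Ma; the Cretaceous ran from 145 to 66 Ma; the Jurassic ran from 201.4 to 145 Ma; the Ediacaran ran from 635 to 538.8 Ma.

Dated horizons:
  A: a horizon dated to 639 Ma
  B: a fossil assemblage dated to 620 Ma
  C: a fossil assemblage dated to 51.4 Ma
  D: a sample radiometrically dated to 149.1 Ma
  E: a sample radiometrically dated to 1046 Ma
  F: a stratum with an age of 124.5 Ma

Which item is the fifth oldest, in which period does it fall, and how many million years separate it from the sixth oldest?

Larger Ma means older, so oldest first: E 1046 > A 639 > B 620 > D 149.1 > F 124.5 > C 51.4.
Counting 5 along gives F (124.5 Ma); the excerpt puts that inside the Cretaceous, 145–66 Ma.
Next in line is C (51.4 Ma), and 124.5 − 51.4 = 73.1 Myr.

F, in the Cretaceous; 73.1 million years to C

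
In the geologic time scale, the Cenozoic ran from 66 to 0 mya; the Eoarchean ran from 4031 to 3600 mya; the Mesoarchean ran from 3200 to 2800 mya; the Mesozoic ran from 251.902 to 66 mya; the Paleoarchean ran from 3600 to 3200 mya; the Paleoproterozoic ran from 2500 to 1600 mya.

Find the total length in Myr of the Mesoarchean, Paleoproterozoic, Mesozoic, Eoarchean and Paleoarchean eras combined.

Duration is start − end for each: (3200 − 2800) + (2500 − 1600) + (251.902 − 66) + (4031 − 3600) + (3600 − 3200).
That is 400 + 900 + 185.902 + 431 + 400, which totals 2316.902 million years.

2316.902 million years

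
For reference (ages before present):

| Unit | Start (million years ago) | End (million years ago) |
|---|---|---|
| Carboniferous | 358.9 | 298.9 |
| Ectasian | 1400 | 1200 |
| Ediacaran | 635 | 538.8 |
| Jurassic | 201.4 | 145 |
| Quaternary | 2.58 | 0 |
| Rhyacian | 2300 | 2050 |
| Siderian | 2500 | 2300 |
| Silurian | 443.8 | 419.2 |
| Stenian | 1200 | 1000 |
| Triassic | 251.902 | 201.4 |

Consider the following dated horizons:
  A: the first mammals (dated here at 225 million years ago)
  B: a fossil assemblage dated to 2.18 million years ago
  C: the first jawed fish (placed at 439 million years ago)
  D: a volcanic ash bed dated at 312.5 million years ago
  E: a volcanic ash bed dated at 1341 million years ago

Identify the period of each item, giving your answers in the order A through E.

A — Triassic; B — Quaternary; C — Silurian; D — Carboniferous; E — Ectasian

Match each age against the start–end ranges in the excerpt: A = 225 Ma → Triassic (251.902–201.4); B = 2.18 Ma → Quaternary (2.58–0); C = 439 Ma → Silurian (443.8–419.2); D = 312.5 Ma → Carboniferous (358.9–298.9); E = 1341 Ma → Ectasian (1400–1200).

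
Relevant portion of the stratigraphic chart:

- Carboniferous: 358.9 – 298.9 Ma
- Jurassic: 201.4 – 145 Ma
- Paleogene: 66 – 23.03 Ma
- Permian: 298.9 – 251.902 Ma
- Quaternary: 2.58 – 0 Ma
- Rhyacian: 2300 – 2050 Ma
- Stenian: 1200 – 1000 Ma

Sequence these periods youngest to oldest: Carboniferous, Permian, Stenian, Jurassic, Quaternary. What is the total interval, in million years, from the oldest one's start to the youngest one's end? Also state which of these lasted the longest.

Start ages (Ma): Stenian 1200, Carboniferous 358.9, Permian 298.9, Jurassic 201.4, Quaternary 2.58.
Ordered youngest to oldest: Quaternary, Jurassic, Permian, Carboniferous, Stenian.
Span = 1200 − 0 = 1200 Myr.
Durations: Stenian 200, Jurassic 56.4, Carboniferous 60, Permian 46.998, Quaternary 2.58 → longest is Stenian (200 Myr).

Quaternary, Jurassic, Permian, Carboniferous, Stenian; total span 1200 Myr; longest is Stenian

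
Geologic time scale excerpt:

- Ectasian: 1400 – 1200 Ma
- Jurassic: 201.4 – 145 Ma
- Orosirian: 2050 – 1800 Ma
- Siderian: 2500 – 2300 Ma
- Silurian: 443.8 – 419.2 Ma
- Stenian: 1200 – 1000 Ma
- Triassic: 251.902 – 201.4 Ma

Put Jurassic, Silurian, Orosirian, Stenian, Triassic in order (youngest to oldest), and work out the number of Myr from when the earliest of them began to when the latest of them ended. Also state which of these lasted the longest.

Jurassic → Triassic → Silurian → Stenian → Orosirian; total span 1905 Myr; longest is Orosirian

From the excerpt: Jurassic 201.4–145; Silurian 443.8–419.2; Orosirian 2050–1800; Stenian 1200–1000; Triassic 251.902–201.4 (Ma).
Larger Ma is earlier, so the oldest is Orosirian and the youngest is Jurassic; youngest to oldest: Jurassic, Triassic, Silurian, Stenian, Orosirian.
Oldest start 2050 minus youngest end 145 gives 1905 Myr overall.
Individual lengths (start − end): Jurassic 56.4; Orosirian 250; Triassic 50.502; Stenian 200; Silurian 24.6. The largest is Orosirian at 250 Myr.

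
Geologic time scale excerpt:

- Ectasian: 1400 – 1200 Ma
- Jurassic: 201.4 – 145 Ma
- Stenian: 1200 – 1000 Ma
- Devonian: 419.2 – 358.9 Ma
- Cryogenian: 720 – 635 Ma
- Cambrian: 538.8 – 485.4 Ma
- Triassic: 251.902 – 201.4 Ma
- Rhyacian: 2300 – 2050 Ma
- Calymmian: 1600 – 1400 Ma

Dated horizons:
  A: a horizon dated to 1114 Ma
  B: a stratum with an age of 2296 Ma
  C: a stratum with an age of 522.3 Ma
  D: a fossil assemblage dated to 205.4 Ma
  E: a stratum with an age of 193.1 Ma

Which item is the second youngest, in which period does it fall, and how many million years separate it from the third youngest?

D, in the Triassic; 316.9 million years to C

Smaller Ma means younger, so youngest first: E 193.1 < D 205.4 < C 522.3 < A 1114 < B 2296.
Counting 2 along gives D (205.4 Ma); the excerpt puts that inside the Triassic, 251.902–201.4 Ma.
Next in line is C (522.3 Ma), and 522.3 − 205.4 = 316.9 Myr.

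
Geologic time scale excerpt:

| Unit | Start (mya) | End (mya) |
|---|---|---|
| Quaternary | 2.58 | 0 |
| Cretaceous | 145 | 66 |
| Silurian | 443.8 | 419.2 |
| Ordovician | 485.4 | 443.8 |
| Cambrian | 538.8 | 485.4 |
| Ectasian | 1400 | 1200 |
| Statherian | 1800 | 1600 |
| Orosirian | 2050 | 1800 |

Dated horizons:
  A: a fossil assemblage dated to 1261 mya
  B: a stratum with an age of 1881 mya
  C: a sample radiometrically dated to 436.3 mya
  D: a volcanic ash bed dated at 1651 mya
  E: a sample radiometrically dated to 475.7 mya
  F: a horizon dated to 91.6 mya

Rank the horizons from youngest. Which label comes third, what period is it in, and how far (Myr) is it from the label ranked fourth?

E, in the Ordovician; 785.3 million years to A

Sorted youngest-first by Ma: F (91.6), C (436.3), E (475.7), A (1261), D (1651), B (1881).
The third youngest is E at 475.7 Ma, which lies in 485.4–443.8 Ma: the Ordovician.
The fourth youngest is A at 1261 Ma; separation = |475.7 − 1261| = 785.3 Myr.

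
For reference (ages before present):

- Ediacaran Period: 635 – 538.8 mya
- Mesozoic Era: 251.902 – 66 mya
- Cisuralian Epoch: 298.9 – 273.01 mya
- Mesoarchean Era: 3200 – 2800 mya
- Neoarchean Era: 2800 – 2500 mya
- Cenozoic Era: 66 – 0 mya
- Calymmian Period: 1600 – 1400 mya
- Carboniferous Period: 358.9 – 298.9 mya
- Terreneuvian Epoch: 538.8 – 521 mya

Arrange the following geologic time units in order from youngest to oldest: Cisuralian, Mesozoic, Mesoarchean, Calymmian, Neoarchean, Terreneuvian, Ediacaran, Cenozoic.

Cenozoic, Mesozoic, Cisuralian, Terreneuvian, Ediacaran, Calymmian, Neoarchean, Mesoarchean

The oldest of these is Mesoarchean (starts 3200 Ma) and the youngest is Cenozoic (ends 0 Ma).
In between, by decreasing start age: Neoarchean (2800), Calymmian (1600), Ediacaran (635), Terreneuvian (538.8), Cisuralian (298.9), Mesozoic (251.902).
Listing youngest first means reversing that sequence.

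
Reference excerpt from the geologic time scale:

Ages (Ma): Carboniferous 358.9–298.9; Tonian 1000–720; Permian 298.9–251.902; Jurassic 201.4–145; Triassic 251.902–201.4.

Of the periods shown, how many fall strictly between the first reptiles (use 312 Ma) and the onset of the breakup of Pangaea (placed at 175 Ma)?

The older date is 312 Ma and the younger is 175 Ma.
Periods with start < 312 and end > 175 Ma: Permian (298.9–251.902), Triassic (251.902–201.4).
That is 2 complete periods.

2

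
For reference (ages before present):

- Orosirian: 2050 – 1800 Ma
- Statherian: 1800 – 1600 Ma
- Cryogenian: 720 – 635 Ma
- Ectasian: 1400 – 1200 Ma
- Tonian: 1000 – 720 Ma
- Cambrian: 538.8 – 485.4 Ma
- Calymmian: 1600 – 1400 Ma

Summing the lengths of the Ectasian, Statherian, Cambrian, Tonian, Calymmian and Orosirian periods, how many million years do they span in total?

1183.4 million years

Each duration: Ectasian = 200; Statherian = 200; Cambrian = 53.4; Tonian = 280; Calymmian = 200; Orosirian = 250.
Sum: 200 + 200 + 53.4 + 280 + 200 + 250 = 1183.4 Myr.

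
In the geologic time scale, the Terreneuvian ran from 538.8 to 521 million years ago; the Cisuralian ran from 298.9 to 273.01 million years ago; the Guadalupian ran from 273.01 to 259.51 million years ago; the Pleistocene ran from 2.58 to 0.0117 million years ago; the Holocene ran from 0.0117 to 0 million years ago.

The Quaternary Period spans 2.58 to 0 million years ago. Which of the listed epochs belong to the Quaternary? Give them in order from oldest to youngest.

Pleistocene, Holocene

Epochs with both bounds inside 2.58–0 Ma: Pleistocene (2.58–0.0117), Holocene (0.0117–0).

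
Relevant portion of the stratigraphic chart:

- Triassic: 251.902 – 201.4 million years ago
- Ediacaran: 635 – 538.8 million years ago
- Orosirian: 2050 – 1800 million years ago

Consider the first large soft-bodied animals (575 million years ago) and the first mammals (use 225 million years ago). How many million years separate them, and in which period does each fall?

350 million years apart; the first in the Ediacaran, the second in the Triassic

Elapsed time: 575 − 225 = 350 Myr.
575 Ma lies within 635–538.8 Ma: Ediacaran.
225 Ma lies within 251.902–201.4 Ma: Triassic.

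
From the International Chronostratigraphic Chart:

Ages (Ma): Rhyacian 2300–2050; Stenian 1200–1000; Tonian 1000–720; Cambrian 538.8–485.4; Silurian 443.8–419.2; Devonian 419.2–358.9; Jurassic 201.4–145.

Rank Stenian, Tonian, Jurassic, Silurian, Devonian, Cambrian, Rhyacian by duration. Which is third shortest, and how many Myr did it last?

Start − end for each: Stenian 1200 − 1000 = 200; Tonian 1000 − 720 = 280; Jurassic 201.4 − 145 = 56.4; Silurian 443.8 − 419.2 = 24.6; Devonian 419.2 − 358.9 = 60.3; Cambrian 538.8 − 485.4 = 53.4; Rhyacian 2300 − 2050 = 250.
Ranking these from shortest: Silurian < Cambrian < Jurassic < Devonian < Stenian < Rhyacian < Tonian.
Position 3 in that ranking is Jurassic, which lasted 56.4 Myr.

Jurassic, 56.4 million years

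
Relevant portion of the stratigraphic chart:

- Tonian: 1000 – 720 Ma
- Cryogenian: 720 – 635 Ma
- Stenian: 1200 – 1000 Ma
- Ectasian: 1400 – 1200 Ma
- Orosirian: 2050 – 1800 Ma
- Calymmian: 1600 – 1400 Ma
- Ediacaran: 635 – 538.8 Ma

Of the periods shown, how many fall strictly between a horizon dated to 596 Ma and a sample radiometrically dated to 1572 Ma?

4

1572 Ma sits inside the Calymmian (1600–1400) and 596 Ma inside the Ediacaran (635–538.8); neither of those is wholly between the two dates.
The listed periods lying completely between them are Ectasian, Stenian, Tonian, Cryogenian — 4 in all.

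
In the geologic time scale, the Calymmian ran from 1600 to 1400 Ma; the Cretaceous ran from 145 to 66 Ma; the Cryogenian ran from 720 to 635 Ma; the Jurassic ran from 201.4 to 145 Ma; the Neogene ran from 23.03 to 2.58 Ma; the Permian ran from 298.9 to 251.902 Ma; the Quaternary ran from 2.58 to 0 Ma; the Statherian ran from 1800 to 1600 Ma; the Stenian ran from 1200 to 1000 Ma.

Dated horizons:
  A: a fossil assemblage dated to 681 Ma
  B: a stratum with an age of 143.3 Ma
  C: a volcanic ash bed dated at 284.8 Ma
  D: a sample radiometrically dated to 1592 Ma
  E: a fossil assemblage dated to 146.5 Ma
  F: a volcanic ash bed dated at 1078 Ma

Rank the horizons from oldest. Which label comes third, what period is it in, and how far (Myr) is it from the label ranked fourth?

A, in the Cryogenian; 396.2 million years to C

Larger Ma means older, so oldest first: D 1592 > F 1078 > A 681 > C 284.8 > E 146.5 > B 143.3.
Counting 3 along gives A (681 Ma); the excerpt puts that inside the Cryogenian, 720–635 Ma.
Next in line is C (284.8 Ma), and 681 − 284.8 = 396.2 Myr.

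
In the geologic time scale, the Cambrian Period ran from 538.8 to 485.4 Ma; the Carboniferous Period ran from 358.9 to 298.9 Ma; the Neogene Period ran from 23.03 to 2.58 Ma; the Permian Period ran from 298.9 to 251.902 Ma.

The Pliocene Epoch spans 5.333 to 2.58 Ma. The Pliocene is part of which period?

The Pliocene (5.333–2.58 Ma) lies entirely within 23.03–2.58 Ma, the Neogene Period.

Neogene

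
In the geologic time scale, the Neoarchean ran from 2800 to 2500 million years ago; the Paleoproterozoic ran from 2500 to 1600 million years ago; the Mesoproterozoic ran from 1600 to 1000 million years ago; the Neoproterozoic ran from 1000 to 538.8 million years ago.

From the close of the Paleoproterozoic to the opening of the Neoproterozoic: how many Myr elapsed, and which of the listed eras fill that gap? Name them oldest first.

End of Paleoproterozoic = 1600 Ma; start of Neoproterozoic = 1000 Ma.
Gap = 1600 − 1000 = 600 Myr.
Eras wholly inside 1600–1000 Ma: Mesoproterozoic (1600–1000).

600 million years; Mesoproterozoic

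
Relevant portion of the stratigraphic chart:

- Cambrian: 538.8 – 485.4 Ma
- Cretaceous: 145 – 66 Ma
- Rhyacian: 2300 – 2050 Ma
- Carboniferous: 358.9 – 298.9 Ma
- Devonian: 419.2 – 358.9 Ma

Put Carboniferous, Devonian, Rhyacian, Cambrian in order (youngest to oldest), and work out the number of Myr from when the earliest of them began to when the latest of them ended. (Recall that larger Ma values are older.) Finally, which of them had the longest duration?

From the excerpt: Carboniferous 358.9–298.9; Devonian 419.2–358.9; Rhyacian 2300–2050; Cambrian 538.8–485.4 (Ma).
Larger Ma is earlier, so the oldest is Rhyacian and the youngest is Carboniferous; youngest to oldest: Carboniferous, Devonian, Cambrian, Rhyacian.
Oldest start 2300 minus youngest end 298.9 gives 2001.1 Myr overall.
Individual lengths (start − end): Devonian 60.3; Carboniferous 60; Rhyacian 250; Cambrian 53.4. The largest is Rhyacian at 250 Myr.

Carboniferous → Devonian → Cambrian → Rhyacian; total span 2001.1 Myr; longest is Rhyacian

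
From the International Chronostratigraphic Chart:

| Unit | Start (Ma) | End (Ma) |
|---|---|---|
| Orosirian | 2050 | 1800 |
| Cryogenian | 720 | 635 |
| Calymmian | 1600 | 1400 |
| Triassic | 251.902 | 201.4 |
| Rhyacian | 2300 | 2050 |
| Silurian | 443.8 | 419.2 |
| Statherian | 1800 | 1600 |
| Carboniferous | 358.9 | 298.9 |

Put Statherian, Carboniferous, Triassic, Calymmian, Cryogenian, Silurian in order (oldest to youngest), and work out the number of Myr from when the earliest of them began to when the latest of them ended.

Start ages (Ma): Statherian 1800, Calymmian 1600, Cryogenian 720, Silurian 443.8, Carboniferous 358.9, Triassic 251.902.
Ordered oldest to youngest: Statherian, Calymmian, Cryogenian, Silurian, Carboniferous, Triassic.
Span = 1800 − 201.4 = 1598.6 Myr.

Statherian → Calymmian → Cryogenian → Silurian → Carboniferous → Triassic; total span 1598.6 Myr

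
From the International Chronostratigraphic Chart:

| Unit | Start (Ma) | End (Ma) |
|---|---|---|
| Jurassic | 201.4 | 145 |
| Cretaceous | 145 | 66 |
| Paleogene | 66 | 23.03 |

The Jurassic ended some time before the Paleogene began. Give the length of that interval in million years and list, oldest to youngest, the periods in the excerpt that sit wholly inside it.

The Jurassic closes at 145 Ma and the Paleogene opens at 66 Ma, so the interval is 145 − 66 = 79 Myr.
A period fits inside if it starts at or after 145 Ma and ends at or before 66 Ma; oldest first that gives Cretaceous.

79 million years; Cretaceous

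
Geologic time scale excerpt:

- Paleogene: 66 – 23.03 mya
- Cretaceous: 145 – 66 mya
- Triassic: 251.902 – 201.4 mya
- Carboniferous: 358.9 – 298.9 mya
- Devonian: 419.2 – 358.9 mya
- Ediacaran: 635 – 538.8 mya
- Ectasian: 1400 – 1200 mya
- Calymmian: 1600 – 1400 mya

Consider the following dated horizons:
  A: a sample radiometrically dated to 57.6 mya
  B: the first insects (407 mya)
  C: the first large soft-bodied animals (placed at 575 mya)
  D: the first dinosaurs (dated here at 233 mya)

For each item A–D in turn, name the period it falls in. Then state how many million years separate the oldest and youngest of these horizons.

Match each age against the start–end ranges in the excerpt: A = 57.6 Ma → Paleogene (66–23.03); B = 407 Ma → Devonian (419.2–358.9); C = 575 Ma → Ediacaran (635–538.8); D = 233 Ma → Triassic (251.902–201.4).
The largest age is 575 Ma and the smallest is 57.6 Ma; their difference is 517.4 Myr.

A — Paleogene; B — Devonian; C — Ediacaran; D — Triassic; span 517.4 million years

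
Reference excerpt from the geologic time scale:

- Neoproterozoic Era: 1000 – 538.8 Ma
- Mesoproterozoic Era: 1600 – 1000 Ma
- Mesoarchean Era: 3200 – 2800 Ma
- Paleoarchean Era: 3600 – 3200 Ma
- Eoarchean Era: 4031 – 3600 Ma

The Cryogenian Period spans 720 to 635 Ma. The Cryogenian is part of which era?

The Cryogenian (720–635 Ma) lies entirely within 1000–538.8 Ma, the Neoproterozoic Era.

Neoproterozoic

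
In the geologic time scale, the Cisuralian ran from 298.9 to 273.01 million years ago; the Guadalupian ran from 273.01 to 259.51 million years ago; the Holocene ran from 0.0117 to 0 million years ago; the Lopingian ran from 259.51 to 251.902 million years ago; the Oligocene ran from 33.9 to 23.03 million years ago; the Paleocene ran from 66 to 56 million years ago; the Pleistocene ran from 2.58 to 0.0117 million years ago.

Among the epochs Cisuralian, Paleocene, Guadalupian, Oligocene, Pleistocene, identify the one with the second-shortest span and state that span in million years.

Paleocene, 10 million years

Durations: Cisuralian 25.89; Paleocene 10; Guadalupian 13.5; Oligocene 10.87; Pleistocene 2.5683 Myr.
Sorted shortest-first: Pleistocene (2.5683), Paleocene (10), Oligocene (10.87), Guadalupian (13.5), Cisuralian (25.89).
The second shortest is Paleocene at 10 Myr.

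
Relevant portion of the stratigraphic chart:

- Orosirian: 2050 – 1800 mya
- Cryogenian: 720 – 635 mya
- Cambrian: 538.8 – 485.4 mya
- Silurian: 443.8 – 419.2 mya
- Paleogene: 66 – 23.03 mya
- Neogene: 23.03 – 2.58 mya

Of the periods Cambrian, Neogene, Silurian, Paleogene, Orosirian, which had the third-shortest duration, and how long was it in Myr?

Paleogene, 42.97 million years

Durations: Cambrian 53.4; Neogene 20.45; Silurian 24.6; Paleogene 42.97; Orosirian 250 Myr.
Sorted shortest-first: Neogene (20.45), Silurian (24.6), Paleogene (42.97), Cambrian (53.4), Orosirian (250).
The third shortest is Paleogene at 42.97 Myr.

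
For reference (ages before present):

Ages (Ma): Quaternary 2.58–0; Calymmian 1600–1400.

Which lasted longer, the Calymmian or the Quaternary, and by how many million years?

Calymmian: 1600 − 1400 = 200 Myr.
Quaternary: 2.58 − 0 = 2.58 Myr.
Difference: 200 − 2.58 = 197.42 Myr, so the Calymmian was longer.

Calymmian, by 197.42 million years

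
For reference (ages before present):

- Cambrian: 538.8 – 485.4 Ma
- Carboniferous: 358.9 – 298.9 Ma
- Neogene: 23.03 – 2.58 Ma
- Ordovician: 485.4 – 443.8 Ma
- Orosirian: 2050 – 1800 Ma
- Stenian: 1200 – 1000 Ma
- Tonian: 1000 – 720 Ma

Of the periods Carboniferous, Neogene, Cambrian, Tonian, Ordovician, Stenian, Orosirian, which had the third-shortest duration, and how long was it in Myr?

Cambrian, 53.4 million years

Start − end for each: Carboniferous 358.9 − 298.9 = 60; Neogene 23.03 − 2.58 = 20.45; Cambrian 538.8 − 485.4 = 53.4; Tonian 1000 − 720 = 280; Ordovician 485.4 − 443.8 = 41.6; Stenian 1200 − 1000 = 200; Orosirian 2050 − 1800 = 250.
Ranking these from shortest: Neogene < Ordovician < Cambrian < Carboniferous < Stenian < Orosirian < Tonian.
Position 3 in that ranking is Cambrian, which lasted 53.4 Myr.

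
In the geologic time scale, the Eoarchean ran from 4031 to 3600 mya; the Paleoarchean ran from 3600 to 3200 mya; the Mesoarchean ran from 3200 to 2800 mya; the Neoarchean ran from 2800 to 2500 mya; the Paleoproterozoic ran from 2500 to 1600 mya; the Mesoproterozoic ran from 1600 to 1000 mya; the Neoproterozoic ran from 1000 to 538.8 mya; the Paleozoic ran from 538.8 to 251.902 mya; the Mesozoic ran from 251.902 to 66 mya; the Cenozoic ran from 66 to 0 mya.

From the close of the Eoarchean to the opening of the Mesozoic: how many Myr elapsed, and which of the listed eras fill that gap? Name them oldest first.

3348.098 million years; Paleoarchean, Mesoarchean, Neoarchean, Paleoproterozoic, Mesoproterozoic, Neoproterozoic, Paleozoic

The Eoarchean closes at 3600 Ma and the Mesozoic opens at 251.902 Ma, so the interval is 3600 − 251.902 = 3348.098 Myr.
An era fits inside if it starts at or after 3600 Ma and ends at or before 251.902 Ma; oldest first that gives Paleoarchean, Mesoarchean, Neoarchean, Paleoproterozoic, Mesoproterozoic, Neoproterozoic, Paleozoic.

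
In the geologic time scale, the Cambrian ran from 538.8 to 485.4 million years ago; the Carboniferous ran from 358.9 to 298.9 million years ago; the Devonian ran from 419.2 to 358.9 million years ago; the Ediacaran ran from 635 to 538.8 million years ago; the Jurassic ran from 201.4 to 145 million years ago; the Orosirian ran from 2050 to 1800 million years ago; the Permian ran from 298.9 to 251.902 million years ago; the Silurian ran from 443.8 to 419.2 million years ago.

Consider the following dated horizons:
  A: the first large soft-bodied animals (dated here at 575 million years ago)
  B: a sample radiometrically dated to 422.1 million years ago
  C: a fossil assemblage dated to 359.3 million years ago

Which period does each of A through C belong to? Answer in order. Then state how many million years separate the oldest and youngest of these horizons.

A: 575 Ma lies in 635–538.8 Ma, so Ediacaran.
B: 422.1 Ma lies in 443.8–419.2 Ma, so Silurian.
C: 359.3 Ma lies in 419.2–358.9 Ma, so Devonian.
Oldest = 575 Ma, youngest = 359.3 Ma → span 215.7 Myr.

A — Ediacaran; B — Silurian; C — Devonian; span 215.7 million years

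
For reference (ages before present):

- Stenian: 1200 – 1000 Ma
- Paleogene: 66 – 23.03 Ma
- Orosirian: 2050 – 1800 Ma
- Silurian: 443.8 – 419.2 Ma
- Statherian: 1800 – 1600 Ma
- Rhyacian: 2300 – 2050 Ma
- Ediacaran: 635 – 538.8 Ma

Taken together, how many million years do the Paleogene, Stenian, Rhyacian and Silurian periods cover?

517.57 million years

Each duration: Paleogene = 42.97; Stenian = 200; Rhyacian = 250; Silurian = 24.6.
Sum: 42.97 + 200 + 250 + 24.6 = 517.57 Myr.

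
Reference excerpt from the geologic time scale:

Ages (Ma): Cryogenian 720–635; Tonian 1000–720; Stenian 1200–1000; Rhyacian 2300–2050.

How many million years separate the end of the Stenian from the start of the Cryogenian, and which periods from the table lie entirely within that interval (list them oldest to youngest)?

280 million years; Tonian

End of Stenian = 1000 Ma; start of Cryogenian = 720 Ma.
Gap = 1000 − 720 = 280 Myr.
Periods wholly inside 1000–720 Ma: Tonian (1000–720).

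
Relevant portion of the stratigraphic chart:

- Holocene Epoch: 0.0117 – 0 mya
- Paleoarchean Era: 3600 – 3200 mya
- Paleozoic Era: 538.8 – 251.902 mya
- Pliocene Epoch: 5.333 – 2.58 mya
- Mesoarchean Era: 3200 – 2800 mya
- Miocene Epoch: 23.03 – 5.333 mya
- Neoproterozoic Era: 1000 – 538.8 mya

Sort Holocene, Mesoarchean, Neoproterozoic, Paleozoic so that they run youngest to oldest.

Holocene, then Paleozoic, then Neoproterozoic, then Mesoarchean

Sorting by start age (ascending Ma, since larger Ma = older): Holocene began 0.0117, Paleozoic began 538.8, Neoproterozoic began 1000, Mesoarchean began 3200.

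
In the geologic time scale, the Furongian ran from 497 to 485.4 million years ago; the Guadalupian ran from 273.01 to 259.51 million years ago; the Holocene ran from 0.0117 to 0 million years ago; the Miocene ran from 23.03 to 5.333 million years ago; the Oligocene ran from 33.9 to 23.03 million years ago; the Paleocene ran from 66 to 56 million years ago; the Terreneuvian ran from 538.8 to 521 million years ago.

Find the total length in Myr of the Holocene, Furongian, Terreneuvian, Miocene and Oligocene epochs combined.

Duration is start − end for each: (0.0117 − 0) + (497 − 485.4) + (538.8 − 521) + (23.03 − 5.333) + (33.9 − 23.03).
That is 0.0117 + 11.6 + 17.8 + 17.697 + 10.87, which totals 57.9787 million years.

57.9787 million years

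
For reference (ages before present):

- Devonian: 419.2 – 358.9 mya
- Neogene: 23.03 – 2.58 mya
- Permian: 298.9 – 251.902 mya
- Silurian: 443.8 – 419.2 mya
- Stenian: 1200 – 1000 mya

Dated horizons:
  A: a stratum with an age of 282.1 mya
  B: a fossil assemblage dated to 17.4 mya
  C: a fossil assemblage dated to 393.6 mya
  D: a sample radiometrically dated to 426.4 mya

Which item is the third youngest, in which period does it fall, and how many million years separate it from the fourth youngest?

C, in the Devonian; 32.8 million years to D

Sorted youngest-first by Ma: B (17.4), A (282.1), C (393.6), D (426.4).
The third youngest is C at 393.6 Ma, which lies in 419.2–358.9 Ma: the Devonian.
The fourth youngest is D at 426.4 Ma; separation = |393.6 − 426.4| = 32.8 Myr.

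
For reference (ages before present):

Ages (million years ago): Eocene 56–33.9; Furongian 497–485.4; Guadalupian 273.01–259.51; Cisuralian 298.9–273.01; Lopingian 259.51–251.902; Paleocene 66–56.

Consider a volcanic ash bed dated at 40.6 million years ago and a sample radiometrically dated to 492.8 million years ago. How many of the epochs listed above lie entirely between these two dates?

The older date is 492.8 Ma and the younger is 40.6 Ma.
Epochs with start < 492.8 and end > 40.6 Ma: Cisuralian (298.9–273.01), Guadalupian (273.01–259.51), Lopingian (259.51–251.902), Paleocene (66–56).
That is 4 complete epochs.

4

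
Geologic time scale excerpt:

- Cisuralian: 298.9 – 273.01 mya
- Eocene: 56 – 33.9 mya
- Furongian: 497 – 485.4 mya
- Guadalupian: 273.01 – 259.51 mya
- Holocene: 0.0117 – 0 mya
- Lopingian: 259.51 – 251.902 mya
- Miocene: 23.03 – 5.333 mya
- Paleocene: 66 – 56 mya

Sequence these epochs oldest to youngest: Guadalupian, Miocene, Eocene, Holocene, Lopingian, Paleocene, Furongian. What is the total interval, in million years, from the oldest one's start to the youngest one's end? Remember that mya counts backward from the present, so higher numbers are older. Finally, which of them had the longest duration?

From the excerpt: Guadalupian 273.01–259.51; Miocene 23.03–5.333; Eocene 56–33.9; Holocene 0.0117–0; Lopingian 259.51–251.902; Paleocene 66–56; Furongian 497–485.4 (Ma).
Larger Ma is earlier, so the oldest is Furongian and the youngest is Holocene; oldest to youngest: Furongian, Guadalupian, Lopingian, Paleocene, Eocene, Miocene, Holocene.
Oldest start 497 minus youngest end 0 gives 497 Myr overall.
Individual lengths (start − end): Furongian 11.6; Paleocene 10; Eocene 22.1; Lopingian 7.608; Holocene 0.0117; Guadalupian 13.5; Miocene 17.697. The largest is Eocene at 22.1 Myr.

Furongian, Guadalupian, Lopingian, Paleocene, Eocene, Miocene, Holocene; total span 497 Myr; longest is Eocene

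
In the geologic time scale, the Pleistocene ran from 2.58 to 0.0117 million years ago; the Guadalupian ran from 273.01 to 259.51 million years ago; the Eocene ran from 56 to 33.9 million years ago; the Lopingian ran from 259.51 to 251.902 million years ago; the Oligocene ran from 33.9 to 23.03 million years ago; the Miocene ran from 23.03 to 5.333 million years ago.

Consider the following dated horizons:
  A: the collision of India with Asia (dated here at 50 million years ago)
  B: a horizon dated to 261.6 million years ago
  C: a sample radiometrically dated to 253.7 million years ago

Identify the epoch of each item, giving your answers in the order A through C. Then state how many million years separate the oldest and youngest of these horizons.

A: 50 Ma lies in 56–33.9 Ma, so Eocene.
B: 261.6 Ma lies in 273.01–259.51 Ma, so Guadalupian.
C: 253.7 Ma lies in 259.51–251.902 Ma, so Lopingian.
Oldest = 261.6 Ma, youngest = 50 Ma → span 211.6 Myr.

A — Eocene; B — Guadalupian; C — Lopingian; span 211.6 million years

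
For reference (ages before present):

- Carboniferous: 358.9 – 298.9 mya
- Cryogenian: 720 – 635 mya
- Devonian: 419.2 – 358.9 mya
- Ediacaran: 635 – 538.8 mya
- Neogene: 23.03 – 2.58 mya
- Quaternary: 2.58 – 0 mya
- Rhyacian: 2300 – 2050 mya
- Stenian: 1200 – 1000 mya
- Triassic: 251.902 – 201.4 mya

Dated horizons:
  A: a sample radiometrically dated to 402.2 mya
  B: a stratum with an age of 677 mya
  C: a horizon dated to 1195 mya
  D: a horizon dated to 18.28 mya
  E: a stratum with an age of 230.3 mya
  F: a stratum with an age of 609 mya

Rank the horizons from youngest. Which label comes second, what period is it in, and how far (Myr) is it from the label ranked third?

E, in the Triassic; 171.9 million years to A

Sorted youngest-first by Ma: D (18.28), E (230.3), A (402.2), F (609), B (677), C (1195).
The second youngest is E at 230.3 Ma, which lies in 251.902–201.4 Ma: the Triassic.
The third youngest is A at 402.2 Ma; separation = |230.3 − 402.2| = 171.9 Myr.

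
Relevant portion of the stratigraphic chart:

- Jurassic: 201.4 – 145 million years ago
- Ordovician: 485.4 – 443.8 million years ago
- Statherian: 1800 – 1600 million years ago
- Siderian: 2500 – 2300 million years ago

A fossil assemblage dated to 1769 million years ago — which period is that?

Statherian

1769 Ma lies between 1800 and 1600 Ma, so it falls in the Statherian.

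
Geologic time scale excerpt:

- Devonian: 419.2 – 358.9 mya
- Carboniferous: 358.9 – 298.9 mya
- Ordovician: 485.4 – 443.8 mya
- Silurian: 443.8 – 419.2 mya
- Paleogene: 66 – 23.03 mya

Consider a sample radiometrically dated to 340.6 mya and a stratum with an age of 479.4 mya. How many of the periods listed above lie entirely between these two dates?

The older date is 479.4 Ma and the younger is 340.6 Ma.
Periods with start < 479.4 and end > 340.6 Ma: Silurian (443.8–419.2), Devonian (419.2–358.9).
That is 2 complete periods.

2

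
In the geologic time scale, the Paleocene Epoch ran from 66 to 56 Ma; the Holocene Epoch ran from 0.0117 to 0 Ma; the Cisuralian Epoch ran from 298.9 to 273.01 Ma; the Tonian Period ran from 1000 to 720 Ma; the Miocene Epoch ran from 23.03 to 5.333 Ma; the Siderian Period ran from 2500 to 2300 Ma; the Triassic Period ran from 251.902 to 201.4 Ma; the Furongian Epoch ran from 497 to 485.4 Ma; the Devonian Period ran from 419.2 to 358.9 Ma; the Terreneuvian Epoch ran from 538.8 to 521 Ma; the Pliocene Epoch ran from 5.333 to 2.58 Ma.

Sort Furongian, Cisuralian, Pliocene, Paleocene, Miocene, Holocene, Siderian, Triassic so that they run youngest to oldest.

Holocene, Pliocene, Miocene, Paleocene, Triassic, Cisuralian, Furongian, Siderian

The oldest of these is Siderian (starts 2500 Ma) and the youngest is Holocene (ends 0 Ma).
In between, by decreasing start age: Furongian (497), Cisuralian (298.9), Triassic (251.902), Paleocene (66), Miocene (23.03), Pliocene (5.333).
Listing youngest first means reversing that sequence.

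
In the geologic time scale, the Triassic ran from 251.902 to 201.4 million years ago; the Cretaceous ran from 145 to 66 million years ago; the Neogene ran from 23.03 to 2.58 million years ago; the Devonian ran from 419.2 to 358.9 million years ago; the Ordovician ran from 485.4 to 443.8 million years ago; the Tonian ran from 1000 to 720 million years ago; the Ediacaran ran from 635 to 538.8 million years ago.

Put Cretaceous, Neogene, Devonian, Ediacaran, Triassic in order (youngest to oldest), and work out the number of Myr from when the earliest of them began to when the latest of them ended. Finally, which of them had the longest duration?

Neogene, Cretaceous, Triassic, Devonian, Ediacaran; total span 632.42 Myr; longest is Ediacaran

Start ages (Ma): Ediacaran 635, Devonian 419.2, Triassic 251.902, Cretaceous 145, Neogene 23.03.
Ordered youngest to oldest: Neogene, Cretaceous, Triassic, Devonian, Ediacaran.
Span = 635 − 2.58 = 632.42 Myr.
Durations: Neogene 20.45, Triassic 50.502, Cretaceous 79, Ediacaran 96.2, Devonian 60.3 → longest is Ediacaran (96.2 Myr).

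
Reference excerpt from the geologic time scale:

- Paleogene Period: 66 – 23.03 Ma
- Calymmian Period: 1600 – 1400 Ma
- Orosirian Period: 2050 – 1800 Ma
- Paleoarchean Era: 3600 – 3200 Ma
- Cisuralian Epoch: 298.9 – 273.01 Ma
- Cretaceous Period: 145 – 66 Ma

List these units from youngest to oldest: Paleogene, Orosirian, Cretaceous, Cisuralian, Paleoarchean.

Sorting by start age (ascending Ma, since larger Ma = older): Paleogene start 66, Cretaceous start 145, Cisuralian start 298.9, Orosirian start 2050, Paleoarchean start 3600.

Paleogene, then Cretaceous, then Cisuralian, then Orosirian, then Paleoarchean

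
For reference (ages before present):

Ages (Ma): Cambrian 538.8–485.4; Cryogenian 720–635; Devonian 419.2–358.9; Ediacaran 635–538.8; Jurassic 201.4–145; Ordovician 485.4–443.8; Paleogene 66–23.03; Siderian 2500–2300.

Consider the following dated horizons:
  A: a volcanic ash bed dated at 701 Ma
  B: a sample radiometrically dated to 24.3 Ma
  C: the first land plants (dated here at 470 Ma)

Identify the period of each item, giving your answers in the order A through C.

A — Cryogenian; B — Paleogene; C — Ordovician

Match each age against the start–end ranges in the excerpt: A = 701 Ma → Cryogenian (720–635); B = 24.3 Ma → Paleogene (66–23.03); C = 470 Ma → Ordovician (485.4–443.8).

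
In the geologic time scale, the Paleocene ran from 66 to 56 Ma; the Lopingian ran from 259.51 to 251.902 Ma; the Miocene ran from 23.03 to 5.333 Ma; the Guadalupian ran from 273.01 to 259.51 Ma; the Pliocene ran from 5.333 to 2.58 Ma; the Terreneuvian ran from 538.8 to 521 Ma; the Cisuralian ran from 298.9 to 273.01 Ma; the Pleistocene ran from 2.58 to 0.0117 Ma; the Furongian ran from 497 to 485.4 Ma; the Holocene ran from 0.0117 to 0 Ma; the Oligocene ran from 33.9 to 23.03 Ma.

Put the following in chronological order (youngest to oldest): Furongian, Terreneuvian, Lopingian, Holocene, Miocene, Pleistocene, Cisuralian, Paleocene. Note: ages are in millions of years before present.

Read off each span (Ma): Furongian 497–485.4; Terreneuvian 538.8–521; Lopingian 259.51–251.902; Holocene 0.0117–0; Miocene 23.03–5.333; Pleistocene 2.58–0.0117; Cisuralian 298.9–273.01; Paleocene 66–56.
Larger Ma is older, so oldest→youngest is Terreneuvian, Furongian, Cisuralian, Lopingian, Paleocene, Miocene, Pleistocene, Holocene; reverse it for youngest→oldest.

Holocene, then Pleistocene, then Miocene, then Paleocene, then Lopingian, then Cisuralian, then Furongian, then Terreneuvian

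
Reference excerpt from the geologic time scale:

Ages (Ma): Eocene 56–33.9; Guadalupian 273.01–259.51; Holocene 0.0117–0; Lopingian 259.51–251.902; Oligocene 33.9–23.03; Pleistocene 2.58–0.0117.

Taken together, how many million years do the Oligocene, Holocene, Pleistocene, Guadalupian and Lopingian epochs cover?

34.558 million years

Each duration: Oligocene = 10.87; Holocene = 0.0117; Pleistocene = 2.5683; Guadalupian = 13.5; Lopingian = 7.608.
Sum: 10.87 + 0.0117 + 2.5683 + 13.5 + 7.608 = 34.558 Myr.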